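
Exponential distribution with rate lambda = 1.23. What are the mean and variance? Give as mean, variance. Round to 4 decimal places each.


mean = 1/lam, var = 1/lam^2
mean = 1 / 1.23 = 100/123 ≈ 0.813008
lam^2 = 1.23^2 = 1.5129
var = 1 / 1.5129 ≈ 0.660982

0.8130, 0.6610


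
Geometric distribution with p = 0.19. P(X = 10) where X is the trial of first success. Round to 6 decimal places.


P = (1-p)^(k-1) * p
(1-p)^(k-1) = 0.81^9 ≈ 0.1500946
P = 0.1500946 * 0.19 ≈ 0.02851798

0.028518


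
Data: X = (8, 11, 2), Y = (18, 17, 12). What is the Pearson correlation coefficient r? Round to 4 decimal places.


r = sum((xi-xbar)(yi-ybar)) / sqrt(sum((xi-xbar)^2) * sum((yi-ybar)^2))
n = 3, xbar = 21/3 = 7, ybar = 47/3 ≈ 15.666667
Sxy = sum((xi-xbar)(yi-ybar)) = 26
Sxx = sum((xi-xbar)^2) = 42
Syy = sum((yi-ybar)^2) = 62/3 ≈ 20.666667
sqrt(Sxx*Syy) ≈ 29.461840
r = Sxy / sqrt(Sxx*Syy) = 26 / 29.461840 ≈ 0.882498

0.8825


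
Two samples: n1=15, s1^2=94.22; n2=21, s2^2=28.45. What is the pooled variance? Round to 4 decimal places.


sp^2 = ((n1-1)*s1^2 + (n2-1)*s2^2)/(n1+n2-2)
(n1-1)*s1^2 = 14 * 94.22 = 1319.08
(n2-1)*s2^2 = 20 * 28.45 = 569
numerator = 1319.08 + 569 = 1888.08
n1+n2-2 = 34
sp^2 = 1888.08 / 34 = 23601/425 ≈ 55.531765

55.5318


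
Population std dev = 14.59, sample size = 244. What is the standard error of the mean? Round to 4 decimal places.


SE = sigma / sqrt(n)
sqrt(244) ≈ 15.620499
SE = 14.59 / 15.620499 ≈ 0.934029

0.9340


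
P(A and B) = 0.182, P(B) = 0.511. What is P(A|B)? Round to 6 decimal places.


P(A|B) = P(A and B) / P(B) = 0.182 / 0.511 = 26/73 ≈ 0.35616438

0.356164


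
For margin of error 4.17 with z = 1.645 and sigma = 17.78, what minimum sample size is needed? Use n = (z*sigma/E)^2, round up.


z*sigma/E = 1.645 * 17.78 / 4.17 ≈ 7.013933
(z*sigma/E)^2 ≈ 49.195254
round up: n = 50

50


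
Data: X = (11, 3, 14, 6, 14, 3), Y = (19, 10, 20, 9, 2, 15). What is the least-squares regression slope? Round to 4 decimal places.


b = sum((xi-xbar)(yi-ybar)) / sum((xi-xbar)^2)
n = 6, xbar = 51/6 = 8.5, ybar = 75/6 = 12.5
Sxy = sum((xi-xbar)(yi-ybar)) = 8.5
Sxx = sum((xi-xbar)^2) = 133.5
b = Sxy / Sxx = 17/267 ≈ 0.063670

0.0637


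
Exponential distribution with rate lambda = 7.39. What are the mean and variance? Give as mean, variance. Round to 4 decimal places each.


mean = 1/lam, var = 1/lam^2
mean = 1 / 7.39 = 100/739 ≈ 0.135318
lam^2 = 7.39^2 = 54.6121
var = 1 / 54.6121 ≈ 0.018311

0.1353, 0.0183


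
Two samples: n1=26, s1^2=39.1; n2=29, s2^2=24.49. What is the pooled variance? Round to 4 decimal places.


sp^2 = ((n1-1)*s1^2 + (n2-1)*s2^2)/(n1+n2-2)
(n1-1)*s1^2 = 25 * 39.1 = 977.5
(n2-1)*s2^2 = 28 * 24.49 = 685.72
numerator = 977.5 + 685.72 = 1663.22
n1+n2-2 = 53
sp^2 = 1663.22 / 53 = 83161/2650 ≈ 31.381509

31.3815


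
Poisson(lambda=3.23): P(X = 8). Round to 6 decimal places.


P = e^(-lam) * lam^k / k!
e^(-3.23) ≈ 0.03955750
lam^k = 3.23^8 ≈ 11847.321626
k! = 8! = 40320
P = 0.03955750 * 11847.321626 / 40320 ≈ 0.011623

0.011623


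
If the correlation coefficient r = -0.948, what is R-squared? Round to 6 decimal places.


R^2 = r^2 = (-0.948)^2 = 0.898704

0.898704


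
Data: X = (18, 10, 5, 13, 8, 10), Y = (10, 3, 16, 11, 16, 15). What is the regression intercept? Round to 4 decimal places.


a = ybar - b*xbar, where b = sum((xi-xbar)(yi-ybar)) / sum((xi-xbar)^2)
n = 6, xbar = 64/6 = 32/3 ≈ 10.666667, ybar = 71/6 ≈ 11.833333
Sxy = sum((xi-xbar)(yi-ybar)) = -139/3 ≈ -46.333333
Sxx = sum((xi-xbar)^2) = 298/3 ≈ 99.333333
b = Sxy / Sxx = -139/298 ≈ -0.466443
a = 11.833333 - (-0.466443) * 10.666667 = 5009/298 ≈ 16.808725

16.8087


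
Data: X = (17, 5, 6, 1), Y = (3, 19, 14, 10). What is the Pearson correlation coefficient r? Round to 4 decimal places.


r = sum((xi-xbar)(yi-ybar)) / sqrt(sum((xi-xbar)^2) * sum((yi-ybar)^2))
n = 4, xbar = 29/4 = 7.25, ybar = 46/4 = 11.5
Sxy = sum((xi-xbar)(yi-ybar)) = -93.5
Sxx = sum((xi-xbar)^2) = 140.75
Syy = sum((yi-ybar)^2) = 137
sqrt(Sxx*Syy) ≈ 138.862342
r = Sxy / sqrt(Sxx*Syy) = -93.5 / 138.862342 ≈ -0.673329

-0.6733


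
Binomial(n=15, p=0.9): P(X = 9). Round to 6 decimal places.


P = C(n,k) * p^k * (1-p)^(n-k)
C(15,9) = 5005
p^k = 0.9^9 ≈ 0.3874205
(1-p)^(n-k) = 0.1^6 = 0.000001
P = 5005 * 0.3874205 * 0.000001 ≈ 0.001939

0.001939


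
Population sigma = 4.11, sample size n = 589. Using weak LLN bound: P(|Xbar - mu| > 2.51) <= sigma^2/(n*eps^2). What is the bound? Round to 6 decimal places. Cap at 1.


bound = min(1, sigma^2/(n*eps^2))
sigma^2 = 4.11^2 = 16.8921
n*eps^2 = 589 * 2.51^2 = 589 * 6.3001 = 3710.7589
sigma^2/(n*eps^2) = 16.8921 / 3710.7589 ≈ 0.00455220

0.004552


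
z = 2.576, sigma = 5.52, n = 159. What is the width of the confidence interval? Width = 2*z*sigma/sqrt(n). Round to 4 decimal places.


width = 2*z*sigma/sqrt(n)
2*z*sigma = 2 * 2.576 * 5.52 = 28.43904
sqrt(159) ≈ 12.609520
width = 28.43904 / 12.609520 ≈ 2.255363

2.2554


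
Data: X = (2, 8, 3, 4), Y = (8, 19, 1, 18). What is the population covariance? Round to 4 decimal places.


Cov = (1/n)*sum((xi-xbar)(yi-ybar))
n = 4, xbar = 17/4 = 4.25, ybar = 46/4 = 11.5
sum((xi-xbar)(yi-ybar)) = 47.5
Cov = 47.5 / 4 = 11.875

11.8750


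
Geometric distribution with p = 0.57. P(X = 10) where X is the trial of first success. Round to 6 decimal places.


P = (1-p)^(k-1) * p
(1-p)^(k-1) = 0.43^9 ≈ 0.0005025926
P = 0.0005025926 * 0.57 ≈ 0.0002864778

0.000286


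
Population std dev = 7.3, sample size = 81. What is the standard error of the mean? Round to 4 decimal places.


SE = sigma / sqrt(n)
sqrt(81) = 9
SE = 7.3 / 9 = 73/90 ≈ 0.811111

0.8111


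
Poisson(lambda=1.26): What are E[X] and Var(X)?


E[X] = Var(X) = lambda = 1.26

1.26, 1.26


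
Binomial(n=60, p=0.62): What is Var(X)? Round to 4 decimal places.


Var = n*p*(1-p) = 60 * 0.62 * 0.38 = 14.136

14.1360


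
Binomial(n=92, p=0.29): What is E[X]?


E[X] = n*p = 92 * 0.29 = 26.68

26.68


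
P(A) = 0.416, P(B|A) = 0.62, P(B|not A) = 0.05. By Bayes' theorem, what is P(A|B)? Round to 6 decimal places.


P(A|B) = P(B|A)*P(A) / P(B), P(B) = P(B|A)*P(A) + P(B|not A)*P(not A)
P(B|A)*P(A) = 0.62 * 0.416 = 0.25792
P(B|not A)*P(not A) = 0.05 * 0.584 = 0.0292
P(B) = 0.25792 + 0.0292 = 0.28712
P(A|B) = 0.25792 / 0.28712 = 3224/3589 ≈ 0.89830036

0.898300


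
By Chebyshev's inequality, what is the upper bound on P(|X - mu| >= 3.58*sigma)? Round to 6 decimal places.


P <= 1/k^2
k^2 = 3.58^2 = 12.8164
1/k^2 = 1 / 12.8164 ≈ 0.07802503

0.078025


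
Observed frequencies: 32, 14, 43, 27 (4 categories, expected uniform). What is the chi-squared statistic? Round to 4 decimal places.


chi2 = sum((O-E)^2/E), E = total/4
total = 116, E = 116/4 = 29
(32 - 29)^2 / 29 = 9 / 29 = 9/29 ≈ 0.310345
(14 - 29)^2 / 29 = 225 / 29 = 225/29 ≈ 7.758621
(43 - 29)^2 / 29 = 196 / 29 = 196/29 ≈ 6.758621
(27 - 29)^2 / 29 = 4 / 29 = 4/29 ≈ 0.137931
chi2 = 434/29 ≈ 14.965517

14.9655


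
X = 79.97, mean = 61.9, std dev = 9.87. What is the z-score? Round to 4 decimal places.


z = (X - mu) / sigma
X - mu = 79.97 - 61.9 = 18.07
z = 18.07 / 9.87 = 1807/987 ≈ 1.830800

1.8308


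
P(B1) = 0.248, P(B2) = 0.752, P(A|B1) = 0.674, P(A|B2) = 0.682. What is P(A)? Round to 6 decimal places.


P(A) = P(A|B1)*P(B1) + P(A|B2)*P(B2)
P(A|B1)*P(B1) = 0.674 * 0.248 = 0.167152
P(A|B2)*P(B2) = 0.682 * 0.752 = 0.512864
P(A) = 0.167152 + 0.512864 = 0.680016

0.680016


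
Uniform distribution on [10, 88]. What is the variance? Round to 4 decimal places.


Var = (b-a)^2 / 12
(b-a)^2 = (88 - 10)^2 = 6084
Var = 6084/12 = 507

507.0000


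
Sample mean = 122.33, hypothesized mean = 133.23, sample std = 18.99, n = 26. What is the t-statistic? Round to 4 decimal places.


t = (xbar - mu0) / (s/sqrt(n))
xbar - mu0 = 122.33 - 133.23 = -10.9
sqrt(26) ≈ 5.09901951
s/sqrt(n) = 18.99 / 5.09901951 ≈ 3.72424541
t = -10.9 / 3.72424541 ≈ -2.926767

-2.9268


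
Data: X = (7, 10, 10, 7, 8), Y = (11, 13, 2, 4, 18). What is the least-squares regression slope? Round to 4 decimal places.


b = sum((xi-xbar)(yi-ybar)) / sum((xi-xbar)^2)
n = 5, xbar = 42/5 = 8.4, ybar = 48/5 = 9.6
Sxy = sum((xi-xbar)(yi-ybar)) = -4.2
Sxx = sum((xi-xbar)^2) = 9.2
b = Sxy / Sxx = -21/46 ≈ -0.456522

-0.4565


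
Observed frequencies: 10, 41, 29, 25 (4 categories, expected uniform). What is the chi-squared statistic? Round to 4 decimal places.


chi2 = sum((O-E)^2/E), E = total/4
total = 105, E = 105/4 = 26.25
(10 - 26.25)^2 / 26.25 = 264.0625 / 26.25 = 845/84 ≈ 10.059524
(41 - 26.25)^2 / 26.25 = 217.5625 / 26.25 = 3481/420 ≈ 8.288095
(29 - 26.25)^2 / 26.25 = 7.5625 / 26.25 = 121/420 ≈ 0.288095
(25 - 26.25)^2 / 26.25 = 1.5625 / 26.25 = 5/84 ≈ 0.059524
chi2 = 1963/105 ≈ 18.695238

18.6952


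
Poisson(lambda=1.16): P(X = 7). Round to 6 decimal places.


P = e^(-lam) * lam^k / k!
e^(-1.16) ≈ 0.3134862
lam^k = 1.16^7 ≈ 2.826220
k! = 7! = 5040
P = 0.3134862 * 2.826220 / 5040 ≈ 0.000176

0.000176


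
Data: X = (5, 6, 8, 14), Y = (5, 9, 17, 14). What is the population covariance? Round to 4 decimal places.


Cov = (1/n)*sum((xi-xbar)(yi-ybar))
n = 4, xbar = 33/4 = 8.25, ybar = 45/4 = 11.25
sum((xi-xbar)(yi-ybar)) = 39.75
Cov = 39.75 / 4 = 9.9375

9.9375


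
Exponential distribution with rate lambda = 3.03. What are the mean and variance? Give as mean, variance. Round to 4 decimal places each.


mean = 1/lam, var = 1/lam^2
mean = 1 / 3.03 = 100/303 ≈ 0.330033
lam^2 = 3.03^2 = 9.1809
var = 1 / 9.1809 ≈ 0.108922

0.3300, 0.1089


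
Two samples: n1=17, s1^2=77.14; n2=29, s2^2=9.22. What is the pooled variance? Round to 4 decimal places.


sp^2 = ((n1-1)*s1^2 + (n2-1)*s2^2)/(n1+n2-2)
(n1-1)*s1^2 = 16 * 77.14 = 1234.24
(n2-1)*s2^2 = 28 * 9.22 = 258.16
numerator = 1234.24 + 258.16 = 1492.4
n1+n2-2 = 44
sp^2 = 1492.4 / 44 = 3731/110 ≈ 33.918182

33.9182


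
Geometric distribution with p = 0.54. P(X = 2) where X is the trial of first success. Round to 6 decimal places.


P = (1-p)^(k-1) * p
(1-p)^(k-1) = 0.46^1 = 0.46
P = 0.46 * 0.54 = 0.2484

0.248400


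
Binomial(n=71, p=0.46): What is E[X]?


E[X] = n*p = 71 * 0.46 = 32.66

32.66


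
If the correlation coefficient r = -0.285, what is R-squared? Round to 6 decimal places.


R^2 = r^2 = (-0.285)^2 = 0.081225

0.081225


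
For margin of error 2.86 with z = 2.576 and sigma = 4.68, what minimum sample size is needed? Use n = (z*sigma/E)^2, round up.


z*sigma/E = 2.576 * 4.68 / 2.86 = 5796/1375 ≈ 4.215273
(z*sigma/E)^2 ≈ 17.768524
round up: n = 18

18


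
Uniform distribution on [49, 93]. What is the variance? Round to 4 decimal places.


Var = (b-a)^2 / 12
(b-a)^2 = (93 - 49)^2 = 1936
Var = 1936/12 ≈ 161.333333

161.3333


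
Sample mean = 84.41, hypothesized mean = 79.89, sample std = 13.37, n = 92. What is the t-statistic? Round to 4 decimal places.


t = (xbar - mu0) / (s/sqrt(n))
xbar - mu0 = 84.41 - 79.89 = 4.52
sqrt(92) ≈ 9.59166305
s/sqrt(n) = 13.37 / 9.59166305 ≈ 1.39391886
t = 4.52 / 1.39391886 ≈ 3.242656

3.2427


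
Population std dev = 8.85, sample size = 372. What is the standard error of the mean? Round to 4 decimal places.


SE = sigma / sqrt(n)
sqrt(372) ≈ 19.287302
SE = 8.85 / 19.287302 ≈ 0.458851

0.4589


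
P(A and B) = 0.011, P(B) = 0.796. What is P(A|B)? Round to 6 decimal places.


P(A|B) = P(A and B) / P(B) = 0.011 / 0.796 = 11/796 ≈ 0.01381910

0.013819


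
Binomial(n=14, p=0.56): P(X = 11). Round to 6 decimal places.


P = C(n,k) * p^k * (1-p)^(n-k)
C(14,11) = 364
p^k = 0.56^11 ≈ 0.001698511
(1-p)^(n-k) = 0.44^3 = 0.085184
P = 364 * 0.001698511 * 0.085184 ≈ 0.052666

0.052666


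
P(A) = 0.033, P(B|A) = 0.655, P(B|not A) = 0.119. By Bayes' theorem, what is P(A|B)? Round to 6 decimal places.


P(A|B) = P(B|A)*P(A) / P(B), P(B) = P(B|A)*P(A) + P(B|not A)*P(not A)
P(B|A)*P(A) = 0.655 * 0.033 = 0.021615
P(B|not A)*P(not A) = 0.119 * 0.967 = 0.115073
P(B) = 0.021615 + 0.115073 = 0.136688
P(A|B) = 0.021615 / 0.136688 ≈ 0.15813385

0.158134


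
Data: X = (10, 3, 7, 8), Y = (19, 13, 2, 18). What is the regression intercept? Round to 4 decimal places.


a = ybar - b*xbar, where b = sum((xi-xbar)(yi-ybar)) / sum((xi-xbar)^2)
n = 4, xbar = 28/4 = 7, ybar = 52/4 = 13
Sxy = sum((xi-xbar)(yi-ybar)) = 23
Sxx = sum((xi-xbar)^2) = 26
b = Sxy / Sxx = 23/26 ≈ 0.884615
a = 13 - 0.884615 * 7 = 177/26 ≈ 6.807692

6.8077


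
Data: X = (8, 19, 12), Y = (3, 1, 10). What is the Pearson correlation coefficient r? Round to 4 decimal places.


r = sum((xi-xbar)(yi-ybar)) / sqrt(sum((xi-xbar)^2) * sum((yi-ybar)^2))
n = 3, xbar = 39/3 = 13, ybar = 14/3 ≈ 4.666667
Sxy = sum((xi-xbar)(yi-ybar)) = -19
Sxx = sum((xi-xbar)^2) = 62
Syy = sum((yi-ybar)^2) = 134/3 ≈ 44.666667
sqrt(Sxx*Syy) ≈ 52.624456
r = Sxy / sqrt(Sxx*Syy) = -19 / 52.624456 ≈ -0.361049

-0.3610


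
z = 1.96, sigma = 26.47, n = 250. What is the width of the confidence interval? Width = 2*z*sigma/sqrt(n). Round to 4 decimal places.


width = 2*z*sigma/sqrt(n)
2*z*sigma = 2 * 1.96 * 26.47 = 103.7624
sqrt(250) ≈ 15.811388
width = 103.7624 / 15.811388 ≈ 6.562510

6.5625


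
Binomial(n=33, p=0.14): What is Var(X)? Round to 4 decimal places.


Var = n*p*(1-p) = 33 * 0.14 * 0.86 = 3.9732

3.9732


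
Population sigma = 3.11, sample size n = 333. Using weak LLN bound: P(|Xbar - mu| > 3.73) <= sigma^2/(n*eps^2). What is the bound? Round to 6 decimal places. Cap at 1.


bound = min(1, sigma^2/(n*eps^2))
sigma^2 = 3.11^2 = 9.6721
n*eps^2 = 333 * 3.73^2 = 333 * 13.9129 = 4632.9957
sigma^2/(n*eps^2) = 9.6721 / 4632.9957 ≈ 0.00208766

0.002088


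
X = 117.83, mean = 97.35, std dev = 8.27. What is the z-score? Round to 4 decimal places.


z = (X - mu) / sigma
X - mu = 117.83 - 97.35 = 20.48
z = 20.48 / 8.27 = 2048/827 ≈ 2.476421

2.4764


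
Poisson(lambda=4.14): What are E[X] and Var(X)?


E[X] = Var(X) = lambda = 4.14

4.14, 4.14


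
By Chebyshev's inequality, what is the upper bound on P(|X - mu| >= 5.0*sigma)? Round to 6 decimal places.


P <= 1/k^2
k^2 = 5.0^2 = 25
1/k^2 = 1 / 25 = 0.04

0.040000


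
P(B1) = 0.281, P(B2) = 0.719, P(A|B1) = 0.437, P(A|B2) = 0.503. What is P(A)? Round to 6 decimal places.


P(A) = P(A|B1)*P(B1) + P(A|B2)*P(B2)
P(A|B1)*P(B1) = 0.437 * 0.281 = 0.122797
P(A|B2)*P(B2) = 0.503 * 0.719 = 0.361657
P(A) = 0.122797 + 0.361657 = 0.484454

0.484454


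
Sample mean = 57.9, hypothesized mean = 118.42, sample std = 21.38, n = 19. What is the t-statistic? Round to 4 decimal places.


t = (xbar - mu0) / (s/sqrt(n))
xbar - mu0 = 57.9 - 118.42 = -60.52
sqrt(19) ≈ 4.35889894
s/sqrt(n) = 21.38 / 4.35889894 ≈ 4.90490839
t = -60.52 / 4.90490839 ≈ -12.338661

-12.3387


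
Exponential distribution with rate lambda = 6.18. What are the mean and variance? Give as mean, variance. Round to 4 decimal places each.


mean = 1/lam, var = 1/lam^2
mean = 1 / 6.18 = 50/309 ≈ 0.161812
lam^2 = 6.18^2 = 38.1924
var = 1 / 38.1924 ≈ 0.026183

0.1618, 0.0262


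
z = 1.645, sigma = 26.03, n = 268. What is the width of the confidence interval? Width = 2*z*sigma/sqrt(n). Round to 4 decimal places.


width = 2*z*sigma/sqrt(n)
2*z*sigma = 2 * 1.645 * 26.03 = 85.6387
sqrt(268) ≈ 16.370706
width = 85.6387 / 16.370706 ≈ 5.231216

5.2312


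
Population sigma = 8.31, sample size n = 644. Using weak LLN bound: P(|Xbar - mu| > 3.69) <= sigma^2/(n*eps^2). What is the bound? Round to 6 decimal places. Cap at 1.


bound = min(1, sigma^2/(n*eps^2))
sigma^2 = 8.31^2 = 69.0561
n*eps^2 = 644 * 3.69^2 = 644 * 13.6161 = 8768.7684
sigma^2/(n*eps^2) = 69.0561 / 8768.7684 ≈ 0.00787523

0.007875


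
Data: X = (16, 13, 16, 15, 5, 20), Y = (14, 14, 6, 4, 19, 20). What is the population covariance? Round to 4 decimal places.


Cov = (1/n)*sum((xi-xbar)(yi-ybar))
n = 6, xbar = 85/6 ≈ 14.166667, ybar = 77/6 ≈ 12.833333
sum((xi-xbar)(yi-ybar)) = -203/6 ≈ -33.833333
Cov = -33.833333 / 6 = -203/36 ≈ -5.638889

-5.6389


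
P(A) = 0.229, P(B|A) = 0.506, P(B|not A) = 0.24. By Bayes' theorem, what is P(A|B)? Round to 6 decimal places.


P(A|B) = P(B|A)*P(A) / P(B), P(B) = P(B|A)*P(A) + P(B|not A)*P(not A)
P(B|A)*P(A) = 0.506 * 0.229 = 0.115874
P(B|not A)*P(not A) = 0.24 * 0.771 = 0.18504
P(B) = 0.115874 + 0.18504 = 0.300914
P(A|B) = 0.115874 / 0.300914 ≈ 0.38507348

0.385073


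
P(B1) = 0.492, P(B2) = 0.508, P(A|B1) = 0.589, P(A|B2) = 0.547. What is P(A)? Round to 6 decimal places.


P(A) = P(A|B1)*P(B1) + P(A|B2)*P(B2)
P(A|B1)*P(B1) = 0.589 * 0.492 = 0.289788
P(A|B2)*P(B2) = 0.547 * 0.508 = 0.277876
P(A) = 0.289788 + 0.277876 = 0.567664

0.567664


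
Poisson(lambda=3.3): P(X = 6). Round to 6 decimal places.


P = e^(-lam) * lam^k / k!
e^(-3.3) ≈ 0.03688317
lam^k = 3.3^6 = 1291.467969
k! = 6! = 720
P = 0.03688317 * 1291.467969 / 720 ≈ 0.066158

0.066158


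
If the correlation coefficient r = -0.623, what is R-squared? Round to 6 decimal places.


R^2 = r^2 = (-0.623)^2 = 0.388129

0.388129


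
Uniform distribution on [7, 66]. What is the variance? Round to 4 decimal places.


Var = (b-a)^2 / 12
(b-a)^2 = (66 - 7)^2 = 3481
Var = 3481/12 ≈ 290.083333

290.0833


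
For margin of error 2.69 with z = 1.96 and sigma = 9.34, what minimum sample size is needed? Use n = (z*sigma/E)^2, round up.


z*sigma/E = 1.96 * 9.34 / 2.69 = 45766/6725 ≈ 6.805353
(z*sigma/E)^2 ≈ 46.312832
round up: n = 47

47


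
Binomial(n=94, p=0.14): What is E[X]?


E[X] = n*p = 94 * 0.14 = 13.16

13.16


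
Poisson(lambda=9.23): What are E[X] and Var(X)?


E[X] = Var(X) = lambda = 9.23

9.23, 9.23


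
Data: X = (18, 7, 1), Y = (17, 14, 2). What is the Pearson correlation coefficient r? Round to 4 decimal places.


r = sum((xi-xbar)(yi-ybar)) / sqrt(sum((xi-xbar)^2) * sum((yi-ybar)^2))
n = 3, xbar = 26/3 ≈ 8.666667, ybar = 33/3 = 11
Sxy = sum((xi-xbar)(yi-ybar)) = 120
Sxx = sum((xi-xbar)^2) = 446/3 ≈ 148.666667
Syy = sum((yi-ybar)^2) = 126
sqrt(Sxx*Syy) ≈ 136.864897
r = Sxy / sqrt(Sxx*Syy) = 120 / 136.864897 ≈ 0.876777

0.8768


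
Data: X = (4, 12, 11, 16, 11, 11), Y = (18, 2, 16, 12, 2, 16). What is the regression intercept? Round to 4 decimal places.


a = ybar - b*xbar, where b = sum((xi-xbar)(yi-ybar)) / sum((xi-xbar)^2)
n = 6, xbar = 65/6 ≈ 10.833333, ybar = 66/6 = 11
Sxy = sum((xi-xbar)(yi-ybar)) = -53
Sxx = sum((xi-xbar)^2) = 449/6 ≈ 74.833333
b = Sxy / Sxx = -318/449 ≈ -0.708241
a = 11 - (-0.708241) * 10.833333 = 8384/449 ≈ 18.672606

18.6726


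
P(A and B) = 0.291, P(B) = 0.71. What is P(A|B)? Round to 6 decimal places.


P(A|B) = P(A and B) / P(B) = 0.291 / 0.71 = 291/710 ≈ 0.40985915

0.409859


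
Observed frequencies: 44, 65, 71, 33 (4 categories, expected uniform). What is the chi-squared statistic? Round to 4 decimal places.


chi2 = sum((O-E)^2/E), E = total/4
total = 213, E = 213/4 = 53.25
(44 - 53.25)^2 / 53.25 = 85.5625 / 53.25 = 1369/852 ≈ 1.606808
(65 - 53.25)^2 / 53.25 = 138.0625 / 53.25 = 2209/852 ≈ 2.592723
(71 - 53.25)^2 / 53.25 = 315.0625 / 53.25 = 71/12 ≈ 5.916667
(33 - 53.25)^2 / 53.25 = 410.0625 / 53.25 = 2187/284 ≈ 7.700704
chi2 = 1265/71 ≈ 17.816901

17.8169


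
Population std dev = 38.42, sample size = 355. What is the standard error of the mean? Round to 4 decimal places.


SE = sigma / sqrt(n)
sqrt(355) ≈ 18.841444
SE = 38.42 / 18.841444 ≈ 2.039122

2.0391


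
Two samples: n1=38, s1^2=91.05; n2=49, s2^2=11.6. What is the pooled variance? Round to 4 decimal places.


sp^2 = ((n1-1)*s1^2 + (n2-1)*s2^2)/(n1+n2-2)
(n1-1)*s1^2 = 37 * 91.05 = 3368.85
(n2-1)*s2^2 = 48 * 11.6 = 556.8
numerator = 3368.85 + 556.8 = 3925.65
n1+n2-2 = 85
sp^2 = 3925.65 / 85 = 78513/1700 ≈ 46.184118

46.1841


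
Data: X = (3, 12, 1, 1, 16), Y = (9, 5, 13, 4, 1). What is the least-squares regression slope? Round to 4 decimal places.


b = sum((xi-xbar)(yi-ybar)) / sum((xi-xbar)^2)
n = 5, xbar = 33/5 = 6.6, ybar = 32/5 = 6.4
Sxy = sum((xi-xbar)(yi-ybar)) = -91.2
Sxx = sum((xi-xbar)^2) = 193.2
b = Sxy / Sxx = -76/161 ≈ -0.472050

-0.4720


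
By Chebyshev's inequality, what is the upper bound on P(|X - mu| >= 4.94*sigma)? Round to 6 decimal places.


P <= 1/k^2
k^2 = 4.94^2 = 24.4036
1/k^2 = 1 / 24.4036 ≈ 0.04097756

0.040978


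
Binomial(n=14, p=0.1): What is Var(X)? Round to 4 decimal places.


Var = n*p*(1-p) = 14 * 0.1 * 0.9 = 1.26

1.2600


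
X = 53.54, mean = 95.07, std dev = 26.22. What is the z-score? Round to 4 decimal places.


z = (X - mu) / sigma
X - mu = 53.54 - 95.07 = -41.53
z = -41.53 / 26.22 = -4153/2622 ≈ -1.583905

-1.5839


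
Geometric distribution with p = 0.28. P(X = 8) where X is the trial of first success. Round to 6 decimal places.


P = (1-p)^(k-1) * p
(1-p)^(k-1) = 0.72^7 ≈ 0.1003061
P = 0.1003061 * 0.28 ≈ 0.02808572

0.028086


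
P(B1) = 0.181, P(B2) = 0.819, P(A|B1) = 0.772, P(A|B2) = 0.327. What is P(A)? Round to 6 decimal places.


P(A) = P(A|B1)*P(B1) + P(A|B2)*P(B2)
P(A|B1)*P(B1) = 0.772 * 0.181 = 0.139732
P(A|B2)*P(B2) = 0.327 * 0.819 = 0.267813
P(A) = 0.139732 + 0.267813 = 0.407545

0.407545


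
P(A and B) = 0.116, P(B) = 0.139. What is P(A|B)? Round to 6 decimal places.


P(A|B) = P(A and B) / P(B) = 0.116 / 0.139 = 116/139 ≈ 0.83453237

0.834532


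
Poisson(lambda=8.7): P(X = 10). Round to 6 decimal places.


P = e^(-lam) * lam^k / k!
e^(-8.7) ≈ 0.0001665858
lam^k = 8.7^10 ≈ 2484234141.914357
k! = 10! = 3628800
P = 0.0001665858 * 2484234141.914357 / 3628800 ≈ 0.114043

0.114043


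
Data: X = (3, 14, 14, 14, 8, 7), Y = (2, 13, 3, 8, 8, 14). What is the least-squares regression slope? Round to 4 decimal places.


b = sum((xi-xbar)(yi-ybar)) / sum((xi-xbar)^2)
n = 6, xbar = 60/6 = 10, ybar = 48/6 = 8
Sxy = sum((xi-xbar)(yi-ybar)) = 24
Sxx = sum((xi-xbar)^2) = 110
b = Sxy / Sxx = 12/55 ≈ 0.218182

0.2182


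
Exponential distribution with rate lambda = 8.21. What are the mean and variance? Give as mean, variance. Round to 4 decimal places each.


mean = 1/lam, var = 1/lam^2
mean = 1 / 8.21 = 100/821 ≈ 0.121803
lam^2 = 8.21^2 = 67.4041
var = 1 / 67.4041 ≈ 0.014836

0.1218, 0.0148


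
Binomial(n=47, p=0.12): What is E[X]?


E[X] = n*p = 47 * 0.12 = 5.64

5.64


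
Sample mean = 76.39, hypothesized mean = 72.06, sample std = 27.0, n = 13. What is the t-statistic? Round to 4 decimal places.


t = (xbar - mu0) / (s/sqrt(n))
xbar - mu0 = 76.39 - 72.06 = 4.33
sqrt(13) ≈ 3.60555128
s/sqrt(n) = 27.0 / 3.60555128 ≈ 7.48845265
t = 4.33 / 7.48845265 ≈ 0.578224

0.5782


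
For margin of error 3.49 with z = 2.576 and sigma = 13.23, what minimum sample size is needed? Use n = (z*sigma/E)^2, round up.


z*sigma/E = 2.576 * 13.23 / 3.49 ≈ 9.765181
(z*sigma/E)^2 ≈ 95.358751
round up: n = 96

96


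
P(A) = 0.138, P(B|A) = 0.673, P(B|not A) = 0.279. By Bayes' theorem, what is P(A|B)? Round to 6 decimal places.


P(A|B) = P(B|A)*P(A) / P(B), P(B) = P(B|A)*P(A) + P(B|not A)*P(not A)
P(B|A)*P(A) = 0.673 * 0.138 = 0.092874
P(B|not A)*P(not A) = 0.279 * 0.862 = 0.240498
P(B) = 0.092874 + 0.240498 = 0.333372
P(A|B) = 0.092874 / 0.333372 ≈ 0.27858968

0.278590


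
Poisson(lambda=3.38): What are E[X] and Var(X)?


E[X] = Var(X) = lambda = 3.38

3.38, 3.38


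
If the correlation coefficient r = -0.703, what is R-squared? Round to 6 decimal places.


R^2 = r^2 = (-0.703)^2 = 0.494209

0.494209


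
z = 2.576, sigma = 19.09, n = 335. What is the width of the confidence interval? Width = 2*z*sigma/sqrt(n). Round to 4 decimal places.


width = 2*z*sigma/sqrt(n)
2*z*sigma = 2 * 2.576 * 19.09 = 98.35168
sqrt(335) ≈ 18.303005
width = 98.35168 / 18.303005 ≈ 5.373526

5.3735


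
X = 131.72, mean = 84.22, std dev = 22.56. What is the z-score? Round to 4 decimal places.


z = (X - mu) / sigma
X - mu = 131.72 - 84.22 = 47.5
z = 47.5 / 22.56 = 2375/1128 ≈ 2.105496

2.1055


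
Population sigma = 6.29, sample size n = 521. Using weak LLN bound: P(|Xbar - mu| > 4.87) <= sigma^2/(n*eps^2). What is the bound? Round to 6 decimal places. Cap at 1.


bound = min(1, sigma^2/(n*eps^2))
sigma^2 = 6.29^2 = 39.5641
n*eps^2 = 521 * 4.87^2 = 521 * 23.7169 = 12356.5049
sigma^2/(n*eps^2) = 39.5641 / 12356.5049 ≈ 0.00320188

0.003202


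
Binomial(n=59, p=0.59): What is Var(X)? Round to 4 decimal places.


Var = n*p*(1-p) = 59 * 0.59 * 0.41 = 14.2721

14.2721


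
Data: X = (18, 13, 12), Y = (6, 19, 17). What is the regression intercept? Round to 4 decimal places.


a = ybar - b*xbar, where b = sum((xi-xbar)(yi-ybar)) / sum((xi-xbar)^2)
n = 3, xbar = 43/3 ≈ 14.333333, ybar = 42/3 = 14
Sxy = sum((xi-xbar)(yi-ybar)) = -43
Sxx = sum((xi-xbar)^2) = 62/3 ≈ 20.666667
b = Sxy / Sxx = -129/62 ≈ -2.080645
a = 14 - (-2.080645) * 14.333333 = 2717/62 ≈ 43.822581

43.8226


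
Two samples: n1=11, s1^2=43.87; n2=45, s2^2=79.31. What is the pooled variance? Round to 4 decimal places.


sp^2 = ((n1-1)*s1^2 + (n2-1)*s2^2)/(n1+n2-2)
(n1-1)*s1^2 = 10 * 43.87 = 438.7
(n2-1)*s2^2 = 44 * 79.31 = 3489.64
numerator = 438.7 + 3489.64 = 3928.34
n1+n2-2 = 54
sp^2 = 3928.34 / 54 = 196417/2700 ≈ 72.747037

72.7470


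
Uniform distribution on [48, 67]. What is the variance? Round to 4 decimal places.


Var = (b-a)^2 / 12
(b-a)^2 = (67 - 48)^2 = 361
Var = 361/12 ≈ 30.083333

30.0833


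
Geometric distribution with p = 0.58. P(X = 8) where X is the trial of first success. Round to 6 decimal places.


P = (1-p)^(k-1) * p
(1-p)^(k-1) = 0.42^7 ≈ 0.002305393
P = 0.002305393 * 0.58 ≈ 0.001337128

0.001337


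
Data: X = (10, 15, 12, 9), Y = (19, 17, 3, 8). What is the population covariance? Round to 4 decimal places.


Cov = (1/n)*sum((xi-xbar)(yi-ybar))
n = 4, xbar = 46/4 = 11.5, ybar = 47/4 = 11.75
sum((xi-xbar)(yi-ybar)) = 12.5
Cov = 12.5 / 4 = 3.125

3.1250


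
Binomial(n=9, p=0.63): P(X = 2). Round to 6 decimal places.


P = C(n,k) * p^k * (1-p)^(n-k)
C(9,2) = 36
p^k = 0.63^2 = 0.3969
(1-p)^(n-k) = 0.37^7 ≈ 0.0009493188
P = 36 * 0.3969 * 0.0009493188 ≈ 0.013564

0.013564


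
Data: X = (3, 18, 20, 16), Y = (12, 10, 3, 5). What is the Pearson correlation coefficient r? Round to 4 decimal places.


r = sum((xi-xbar)(yi-ybar)) / sqrt(sum((xi-xbar)^2) * sum((yi-ybar)^2))
n = 4, xbar = 57/4 = 14.25, ybar = 30/4 = 7.5
Sxy = sum((xi-xbar)(yi-ybar)) = -71.5
Sxx = sum((xi-xbar)^2) = 176.75
Syy = sum((yi-ybar)^2) = 53
sqrt(Sxx*Syy) ≈ 96.787138
r = Sxy / sqrt(Sxx*Syy) = -71.5 / 96.787138 ≈ -0.738735

-0.7387


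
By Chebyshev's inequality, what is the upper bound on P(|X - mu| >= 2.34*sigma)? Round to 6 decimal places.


P <= 1/k^2
k^2 = 2.34^2 = 5.4756
1/k^2 = 1 / 5.4756 ≈ 0.18262839

0.182628


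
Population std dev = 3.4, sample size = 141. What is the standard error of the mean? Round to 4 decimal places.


SE = sigma / sqrt(n)
sqrt(141) ≈ 11.874342
SE = 3.4 / 11.874342 ≈ 0.286332

0.2863


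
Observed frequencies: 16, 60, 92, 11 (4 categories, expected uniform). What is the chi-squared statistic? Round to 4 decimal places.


chi2 = sum((O-E)^2/E), E = total/4
total = 179, E = 179/4 = 44.75
(16 - 44.75)^2 / 44.75 = 826.5625 / 44.75 = 13225/716 ≈ 18.470670
(60 - 44.75)^2 / 44.75 = 232.5625 / 44.75 = 3721/716 ≈ 5.196927
(92 - 44.75)^2 / 44.75 = 2232.5625 / 44.75 = 35721/716 ≈ 49.889665
(11 - 44.75)^2 / 44.75 = 1139.0625 / 44.75 = 18225/716 ≈ 25.453911
chi2 = 17723/179 ≈ 99.011173

99.0112


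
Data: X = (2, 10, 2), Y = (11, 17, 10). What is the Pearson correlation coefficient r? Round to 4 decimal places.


r = sum((xi-xbar)(yi-ybar)) / sqrt(sum((xi-xbar)^2) * sum((yi-ybar)^2))
n = 3, xbar = 14/3 ≈ 4.666667, ybar = 38/3 ≈ 12.666667
Sxy = sum((xi-xbar)(yi-ybar)) = 104/3 ≈ 34.666667
Sxx = sum((xi-xbar)^2) = 128/3 ≈ 42.666667
Syy = sum((yi-ybar)^2) = 86/3 ≈ 28.666667
sqrt(Sxx*Syy) ≈ 34.973005
r = Sxy / sqrt(Sxx*Syy) = 34.666667 / 34.973005 ≈ 0.991241

0.9912


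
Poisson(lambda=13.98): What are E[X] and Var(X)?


E[X] = Var(X) = lambda = 13.98

13.98, 13.98


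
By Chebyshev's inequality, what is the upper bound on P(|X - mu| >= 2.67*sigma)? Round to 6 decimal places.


P <= 1/k^2
k^2 = 2.67^2 = 7.1289
1/k^2 = 1 / 7.1289 ≈ 0.14027410

0.140274


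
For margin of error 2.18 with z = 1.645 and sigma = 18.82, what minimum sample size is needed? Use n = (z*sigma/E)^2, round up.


z*sigma/E = 1.645 * 18.82 / 2.18 ≈ 14.201330
(z*sigma/E)^2 ≈ 201.677782
round up: n = 202

202


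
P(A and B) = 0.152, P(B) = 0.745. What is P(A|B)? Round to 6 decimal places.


P(A|B) = P(A and B) / P(B) = 0.152 / 0.745 = 152/745 ≈ 0.20402685

0.204027


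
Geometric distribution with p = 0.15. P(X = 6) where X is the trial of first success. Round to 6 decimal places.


P = (1-p)^(k-1) * p
(1-p)^(k-1) = 0.85^5 ≈ 0.4437053
P = 0.4437053 * 0.15 ≈ 0.06655580

0.066556


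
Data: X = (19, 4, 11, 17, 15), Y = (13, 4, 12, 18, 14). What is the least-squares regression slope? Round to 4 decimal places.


b = sum((xi-xbar)(yi-ybar)) / sum((xi-xbar)^2)
n = 5, xbar = 66/5 = 13.2, ybar = 61/5 = 12.2
Sxy = sum((xi-xbar)(yi-ybar)) = 105.8
Sxx = sum((xi-xbar)^2) = 140.8
b = Sxy / Sxx = 529/704 ≈ 0.751420

0.7514


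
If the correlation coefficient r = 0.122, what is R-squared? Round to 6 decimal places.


R^2 = r^2 = (0.122)^2 = 0.014884

0.014884


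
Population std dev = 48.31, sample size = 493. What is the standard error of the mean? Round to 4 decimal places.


SE = sigma / sqrt(n)
sqrt(493) ≈ 22.203603
SE = 48.31 / 22.203603 ≈ 2.175773

2.1758


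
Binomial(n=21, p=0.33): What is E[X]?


E[X] = n*p = 21 * 0.33 = 6.93

6.93


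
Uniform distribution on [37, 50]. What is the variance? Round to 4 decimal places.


Var = (b-a)^2 / 12
(b-a)^2 = (50 - 37)^2 = 169
Var = 169/12 ≈ 14.083333

14.0833


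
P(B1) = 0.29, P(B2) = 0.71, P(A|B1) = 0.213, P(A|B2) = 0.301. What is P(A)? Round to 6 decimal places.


P(A) = P(A|B1)*P(B1) + P(A|B2)*P(B2)
P(A|B1)*P(B1) = 0.213 * 0.29 = 0.06177
P(A|B2)*P(B2) = 0.301 * 0.71 = 0.21371
P(A) = 0.06177 + 0.21371 = 0.27548

0.275480


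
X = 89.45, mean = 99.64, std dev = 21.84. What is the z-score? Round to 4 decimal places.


z = (X - mu) / sigma
X - mu = 89.45 - 99.64 = -10.19
z = -10.19 / 21.84 = -1019/2184 ≈ -0.466575

-0.4666


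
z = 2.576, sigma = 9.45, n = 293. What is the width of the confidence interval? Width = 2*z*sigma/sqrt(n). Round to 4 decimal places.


width = 2*z*sigma/sqrt(n)
2*z*sigma = 2 * 2.576 * 9.45 = 48.6864
sqrt(293) ≈ 17.117243
width = 48.6864 / 17.117243 ≈ 2.844290

2.8443


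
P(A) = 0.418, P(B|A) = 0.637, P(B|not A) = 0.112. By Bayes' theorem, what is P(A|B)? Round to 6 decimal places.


P(A|B) = P(B|A)*P(A) / P(B), P(B) = P(B|A)*P(A) + P(B|not A)*P(not A)
P(B|A)*P(A) = 0.637 * 0.418 = 0.266266
P(B|not A)*P(not A) = 0.112 * 0.582 = 0.065184
P(B) = 0.266266 + 0.065184 = 0.33145
P(A|B) = 0.266266 / 0.33145 ≈ 0.80333685

0.803337


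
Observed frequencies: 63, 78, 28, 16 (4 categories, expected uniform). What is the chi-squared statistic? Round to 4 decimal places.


chi2 = sum((O-E)^2/E), E = total/4
total = 185, E = 185/4 = 46.25
(63 - 46.25)^2 / 46.25 = 280.5625 / 46.25 = 4489/740 ≈ 6.066216
(78 - 46.25)^2 / 46.25 = 1008.0625 / 46.25 = 16129/740 ≈ 21.795946
(28 - 46.25)^2 / 46.25 = 333.0625 / 46.25 = 5329/740 ≈ 7.201351
(16 - 46.25)^2 / 46.25 = 915.0625 / 46.25 = 14641/740 ≈ 19.785135
chi2 = 10147/185 ≈ 54.848649

54.8486


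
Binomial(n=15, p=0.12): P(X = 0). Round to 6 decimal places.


P = C(n,k) * p^k * (1-p)^(n-k)
C(15,0) = 1
p^k = 0.12^0 = 1
(1-p)^(n-k) = 0.88^15 ≈ 0.1469739
P = 1 * 1 * 0.1469739 ≈ 0.146974

0.146974


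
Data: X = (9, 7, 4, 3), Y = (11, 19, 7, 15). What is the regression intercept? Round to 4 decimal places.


a = ybar - b*xbar, where b = sum((xi-xbar)(yi-ybar)) / sum((xi-xbar)^2)
n = 4, xbar = 23/4 = 5.75, ybar = 52/4 = 13
Sxy = sum((xi-xbar)(yi-ybar)) = 6
Sxx = sum((xi-xbar)^2) = 22.75
b = Sxy / Sxx = 24/91 ≈ 0.263736
a = 13 - 0.263736 * 5.75 = 1045/91 ≈ 11.483516

11.4835


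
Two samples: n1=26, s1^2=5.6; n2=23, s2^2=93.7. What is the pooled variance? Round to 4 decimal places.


sp^2 = ((n1-1)*s1^2 + (n2-1)*s2^2)/(n1+n2-2)
(n1-1)*s1^2 = 25 * 5.6 = 140
(n2-1)*s2^2 = 22 * 93.7 = 2061.4
numerator = 140 + 2061.4 = 2201.4
n1+n2-2 = 47
sp^2 = 2201.4 / 47 = 11007/235 ≈ 46.838298

46.8383


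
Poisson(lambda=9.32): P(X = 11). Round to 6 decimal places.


P = e^(-lam) * lam^k / k!
e^(-9.32) ≈ 0.00008961391
lam^k = 9.32^11 ≈ 46086638870.749964
k! = 11! = 39916800
P = 0.00008961391 * 46086638870.749964 / 39916800 ≈ 0.103465

0.103465


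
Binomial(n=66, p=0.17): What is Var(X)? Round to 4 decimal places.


Var = n*p*(1-p) = 66 * 0.17 * 0.83 = 9.3126

9.3126


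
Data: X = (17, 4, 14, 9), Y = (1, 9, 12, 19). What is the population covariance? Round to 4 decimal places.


Cov = (1/n)*sum((xi-xbar)(yi-ybar))
n = 4, xbar = 44/4 = 11, ybar = 41/4 = 10.25
sum((xi-xbar)(yi-ybar)) = -59
Cov = -59 / 4 = -14.75

-14.7500


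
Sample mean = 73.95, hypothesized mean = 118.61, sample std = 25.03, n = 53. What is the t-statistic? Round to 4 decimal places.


t = (xbar - mu0) / (s/sqrt(n))
xbar - mu0 = 73.95 - 118.61 = -44.66
sqrt(53) ≈ 7.28010989
s/sqrt(n) = 25.03 / 7.28010989 ≈ 3.43813492
t = -44.66 / 3.43813492 ≈ -12.989601

-12.9896


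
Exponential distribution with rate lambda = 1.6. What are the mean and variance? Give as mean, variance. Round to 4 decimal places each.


mean = 1/lam, var = 1/lam^2
mean = 1 / 1.6 = 0.625
lam^2 = 1.6^2 = 2.56
var = 1 / 2.56 = 0.390625

0.6250, 0.3906


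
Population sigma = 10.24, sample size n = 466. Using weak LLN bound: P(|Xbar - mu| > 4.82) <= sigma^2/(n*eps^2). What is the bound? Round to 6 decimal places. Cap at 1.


bound = min(1, sigma^2/(n*eps^2))
sigma^2 = 10.24^2 = 104.8576
n*eps^2 = 466 * 4.82^2 = 466 * 23.2324 = 10826.2984
sigma^2/(n*eps^2) = 104.8576 / 10826.2984 ≈ 0.00968545

0.009685


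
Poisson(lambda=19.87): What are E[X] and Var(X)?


E[X] = Var(X) = lambda = 19.87

19.87, 19.87


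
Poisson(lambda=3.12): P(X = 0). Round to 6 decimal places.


P = e^(-lam) * lam^k / k!
e^(-3.12) ≈ 0.04415717
lam^k = 3.12^0 = 1
k! = 0! = 1
P = 0.04415717 * 1 / 1 ≈ 0.044157

0.044157


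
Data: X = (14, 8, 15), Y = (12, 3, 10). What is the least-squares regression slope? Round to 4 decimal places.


b = sum((xi-xbar)(yi-ybar)) / sum((xi-xbar)^2)
n = 3, xbar = 37/3 ≈ 12.333333, ybar = 25/3 ≈ 8.333333
Sxy = sum((xi-xbar)(yi-ybar)) = 101/3 ≈ 33.666667
Sxx = sum((xi-xbar)^2) = 86/3 ≈ 28.666667
b = Sxy / Sxx = 101/86 ≈ 1.174419

1.1744


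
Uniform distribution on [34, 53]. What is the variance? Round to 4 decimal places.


Var = (b-a)^2 / 12
(b-a)^2 = (53 - 34)^2 = 361
Var = 361/12 ≈ 30.083333

30.0833


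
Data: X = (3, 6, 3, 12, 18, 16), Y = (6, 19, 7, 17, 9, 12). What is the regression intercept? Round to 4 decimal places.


a = ybar - b*xbar, where b = sum((xi-xbar)(yi-ybar)) / sum((xi-xbar)^2)
n = 6, xbar = 58/6 = 29/3 ≈ 9.666667, ybar = 70/6 = 35/3 ≈ 11.666667
Sxy = sum((xi-xbar)(yi-ybar)) = 103/3 ≈ 34.333333
Sxx = sum((xi-xbar)^2) = 652/3 ≈ 217.333333
b = Sxy / Sxx = 103/652 ≈ 0.157975
a = 11.666667 - 0.157975 * 9.666667 = 6611/652 ≈ 10.139571

10.1396


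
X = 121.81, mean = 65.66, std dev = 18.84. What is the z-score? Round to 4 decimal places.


z = (X - mu) / sigma
X - mu = 121.81 - 65.66 = 56.15
z = 56.15 / 18.84 = 5615/1884 ≈ 2.980361

2.9804


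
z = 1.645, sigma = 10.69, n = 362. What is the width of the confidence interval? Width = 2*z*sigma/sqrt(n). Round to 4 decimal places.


width = 2*z*sigma/sqrt(n)
2*z*sigma = 2 * 1.645 * 10.69 = 35.1701
sqrt(362) ≈ 19.026298
width = 35.1701 / 19.026298 ≈ 1.848499

1.8485


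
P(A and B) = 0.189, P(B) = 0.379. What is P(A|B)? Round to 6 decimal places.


P(A|B) = P(A and B) / P(B) = 0.189 / 0.379 = 189/379 ≈ 0.49868074

0.498681


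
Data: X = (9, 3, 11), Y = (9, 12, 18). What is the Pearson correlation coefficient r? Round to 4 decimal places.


r = sum((xi-xbar)(yi-ybar)) / sqrt(sum((xi-xbar)^2) * sum((yi-ybar)^2))
n = 3, xbar = 23/3 ≈ 7.666667, ybar = 39/3 = 13
Sxy = sum((xi-xbar)(yi-ybar)) = 16
Sxx = sum((xi-xbar)^2) = 104/3 ≈ 34.666667
Syy = sum((yi-ybar)^2) = 42
sqrt(Sxx*Syy) ≈ 38.157568
r = Sxy / sqrt(Sxx*Syy) = 16 / 38.157568 ≈ 0.419314

0.4193


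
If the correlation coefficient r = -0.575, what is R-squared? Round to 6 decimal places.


R^2 = r^2 = (-0.575)^2 = 0.330625

0.330625


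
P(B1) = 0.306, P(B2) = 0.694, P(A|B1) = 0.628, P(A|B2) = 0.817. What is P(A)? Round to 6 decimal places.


P(A) = P(A|B1)*P(B1) + P(A|B2)*P(B2)
P(A|B1)*P(B1) = 0.628 * 0.306 = 0.192168
P(A|B2)*P(B2) = 0.817 * 0.694 = 0.566998
P(A) = 0.192168 + 0.566998 = 0.759166

0.759166


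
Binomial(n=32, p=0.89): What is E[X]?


E[X] = n*p = 32 * 0.89 = 28.48

28.48


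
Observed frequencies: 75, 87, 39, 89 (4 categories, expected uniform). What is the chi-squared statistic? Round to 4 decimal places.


chi2 = sum((O-E)^2/E), E = total/4
total = 290, E = 290/4 = 72.5
(75 - 72.5)^2 / 72.5 = 6.25 / 72.5 = 5/58 ≈ 0.086207
(87 - 72.5)^2 / 72.5 = 210.25 / 72.5 = 2.9
(39 - 72.5)^2 / 72.5 = 1122.25 / 72.5 = 4489/290 ≈ 15.479310
(89 - 72.5)^2 / 72.5 = 272.25 / 72.5 = 1089/290 ≈ 3.755172
chi2 = 3222/145 ≈ 22.220690

22.2207


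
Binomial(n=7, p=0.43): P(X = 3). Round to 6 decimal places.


P = C(n,k) * p^k * (1-p)^(n-k)
C(7,3) = 35
p^k = 0.43^3 = 0.079507
(1-p)^(n-k) = 0.57^4 ≈ 0.1055600
P = 35 * 0.079507 * 0.1055600 ≈ 0.293747

0.293747


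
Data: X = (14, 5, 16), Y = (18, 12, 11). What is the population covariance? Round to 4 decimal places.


Cov = (1/n)*sum((xi-xbar)(yi-ybar))
n = 3, xbar = 35/3 ≈ 11.666667, ybar = 41/3 ≈ 13.666667
sum((xi-xbar)(yi-ybar)) = 29/3 ≈ 9.666667
Cov = 9.666667 / 3 = 29/9 ≈ 3.222222

3.2222


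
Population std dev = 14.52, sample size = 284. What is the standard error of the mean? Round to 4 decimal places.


SE = sigma / sqrt(n)
sqrt(284) ≈ 16.852300
SE = 14.52 / 16.852300 ≈ 0.861603

0.8616


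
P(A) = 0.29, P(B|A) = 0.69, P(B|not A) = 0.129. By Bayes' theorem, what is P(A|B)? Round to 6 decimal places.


P(A|B) = P(B|A)*P(A) / P(B), P(B) = P(B|A)*P(A) + P(B|not A)*P(not A)
P(B|A)*P(A) = 0.69 * 0.29 = 0.2001
P(B|not A)*P(not A) = 0.129 * 0.71 = 0.09159
P(B) = 0.2001 + 0.09159 = 0.29169
P(A|B) = 0.2001 / 0.29169 = 6670/9723 ≈ 0.68600226

0.686002


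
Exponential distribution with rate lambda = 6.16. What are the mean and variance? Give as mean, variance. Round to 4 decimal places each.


mean = 1/lam, var = 1/lam^2
mean = 1 / 6.16 = 25/154 ≈ 0.162338
lam^2 = 6.16^2 = 37.9456
var = 1 / 37.9456 ≈ 0.026354

0.1623, 0.0264


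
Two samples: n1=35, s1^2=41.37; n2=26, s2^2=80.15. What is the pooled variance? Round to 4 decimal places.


sp^2 = ((n1-1)*s1^2 + (n2-1)*s2^2)/(n1+n2-2)
(n1-1)*s1^2 = 34 * 41.37 = 1406.58
(n2-1)*s2^2 = 25 * 80.15 = 2003.75
numerator = 1406.58 + 2003.75 = 3410.33
n1+n2-2 = 59
sp^2 = 3410.33 / 59 = 341033/5900 ≈ 57.802203

57.8022


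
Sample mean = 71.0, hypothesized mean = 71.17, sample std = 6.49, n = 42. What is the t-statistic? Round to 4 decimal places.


t = (xbar - mu0) / (s/sqrt(n))
xbar - mu0 = 71.0 - 71.17 = -0.17
sqrt(42) ≈ 6.48074070
s/sqrt(n) = 6.49 / 6.48074070 ≈ 1.00142874
t = -0.17 / 1.00142874 ≈ -0.169757

-0.1698


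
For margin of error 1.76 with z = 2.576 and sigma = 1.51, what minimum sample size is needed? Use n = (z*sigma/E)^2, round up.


z*sigma/E = 2.576 * 1.51 / 1.76 ≈ 2.210091
(z*sigma/E)^2 ≈ 4.884502
round up: n = 5

5
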